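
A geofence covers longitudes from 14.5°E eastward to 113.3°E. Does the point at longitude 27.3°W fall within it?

No

Band width going east from +14.5° to +113.3°: ((113.3 − 14.5) mod 360) = 98.8°.
Offset of -27.3° east of the west edge: ((-27.3 − 14.5) mod 360) = 318.2°.
318.2° > 98.8° ⇒ outside.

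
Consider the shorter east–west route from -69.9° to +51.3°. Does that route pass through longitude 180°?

Signed shortest Δλ = ((51.3 − -69.9 + 180) mod 360) − 180 = 121.2°.
Going east by 121.2° from -69.9° reaches +51.3° without touching 180°.

No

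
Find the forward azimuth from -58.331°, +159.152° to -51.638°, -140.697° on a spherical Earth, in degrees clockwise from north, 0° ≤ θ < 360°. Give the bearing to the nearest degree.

105°

Δλ = -140.697 − 159.152 = -299.849°; wrapped into (−180°, 180°]: 60.151°.
θ = atan2( sin Δλ · cos φ₂ , cos φ₁ · sin φ₂ − sin φ₁ · cos φ₂ · cos Δλ )
  = atan2(0.53830, -0.14876) = 105.449° → normalised to [0°, 360°): 105.449°.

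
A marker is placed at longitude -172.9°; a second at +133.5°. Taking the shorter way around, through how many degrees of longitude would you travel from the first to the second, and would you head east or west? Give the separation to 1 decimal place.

Raw difference: 133.5 − -172.9 = 306.4°.
Normalise into (−180°, 180°]: 306.4° − 360° = -53.6°.
Negative ⇒ the second point lies to the west; separation 53.6°.

53.6° west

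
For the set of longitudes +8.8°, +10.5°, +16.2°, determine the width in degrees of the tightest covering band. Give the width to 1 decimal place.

7.4°

Sort the longitudes: +8.8°, +10.5°, +16.2°.
Eastward gaps between consecutive values (wrapping around): 1.7°, 5.7°, 352.6°.
Largest gap = 352.6° ⇒ minimal covering band is its complement: 360° − 352.6° = 7.4°.
Band runs from +8.8° eastward to +16.2°.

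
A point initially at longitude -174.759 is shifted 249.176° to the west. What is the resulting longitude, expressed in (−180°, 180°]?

Start at -174.759°; shift −249.176° → -423.935°.
-423.935° lies outside (−180°, 180°]; add 360° → -63.935°.

-63.935°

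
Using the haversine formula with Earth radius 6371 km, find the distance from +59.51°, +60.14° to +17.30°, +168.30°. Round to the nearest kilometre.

Δλ = 168.30 − 60.14 = 108.16°.
Δφ = 17.30 − 59.51 = -42.21°.
a = sin²(Δφ/2) + cos φ₁ · cos φ₂ · sin²(Δλ/2) = 0.447366.
c = 2·atan2(√a, √(1−a)) = 1.46533 rad → d = 6371·c ≈ 9335.63 km.

9336 km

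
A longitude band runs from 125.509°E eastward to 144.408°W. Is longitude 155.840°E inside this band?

Yes

Band width going east from +125.509° to -144.408°: ((-144.408 − 125.509) mod 360) = 90.083°.
Offset of +155.840° east of the west edge: ((155.840 − 125.509) mod 360) = 30.331°.
30.331° ≤ 90.083° ⇒ inside.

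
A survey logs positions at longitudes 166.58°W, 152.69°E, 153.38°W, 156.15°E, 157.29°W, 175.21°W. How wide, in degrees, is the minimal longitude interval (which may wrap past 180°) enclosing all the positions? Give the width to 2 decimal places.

Sort the longitudes: -175.21°, -166.58°, -157.29°, -153.38°, +152.69°, +156.15°.
Eastward gaps between consecutive values (wrapping around): 8.63°, 9.29°, 3.91°, 306.07°, 3.46°, 28.64°.
Largest gap = 306.07° ⇒ minimal covering band is its complement: 360° − 306.07° = 53.93°.
Band runs from +152.69° eastward to -153.38°, crossing the antimeridian.

53.93°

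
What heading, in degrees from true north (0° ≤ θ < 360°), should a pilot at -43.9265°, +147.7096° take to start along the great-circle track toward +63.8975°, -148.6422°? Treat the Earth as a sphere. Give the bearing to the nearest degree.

Δλ = -148.6422 − 147.7096 = -296.3518°; wrapped into (−180°, 180°]: 63.6482°.
θ = atan2( sin Δλ · cos φ₂ , cos φ₁ · sin φ₂ − sin φ₁ · cos φ₂ · cos Δλ )
  = atan2(0.39426, 0.78226) = 26.748° → normalised to [0°, 360°): 26.748°.

27°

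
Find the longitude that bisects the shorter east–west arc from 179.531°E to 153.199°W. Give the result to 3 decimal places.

166.834°W

Signed shortest Δλ from +179.531° to -153.199° is +27.270°.
Midpoint longitude = +179.531° + (+27.270°)/2 = +179.531° + 13.635° = +193.166°.
Normalise into (−180°, 180°]: -166.834°.
(The naïve average (+179.531 + -153.199)/2 = 13.166° is on the wrong side of the globe.)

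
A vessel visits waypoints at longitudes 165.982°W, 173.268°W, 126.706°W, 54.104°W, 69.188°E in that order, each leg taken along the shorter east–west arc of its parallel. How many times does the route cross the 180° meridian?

0

Leg 1: -165.982° → -173.268°, shortest Δλ = -7.286° (west) — does not cross 180°.
Leg 2: -173.268° → -126.706°, shortest Δλ = 46.562° (east) — does not cross 180°.
Leg 3: -126.706° → -54.104°, shortest Δλ = 72.602° (east) — does not cross 180°.
Leg 4: -54.104° → +69.188°, shortest Δλ = 123.292° (east) — does not cross 180°.
Total crossings: 0.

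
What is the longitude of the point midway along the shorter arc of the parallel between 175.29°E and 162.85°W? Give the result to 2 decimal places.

Signed shortest Δλ from +175.29° to -162.85° is +21.86°.
Midpoint longitude = +175.29° + (+21.86°)/2 = +175.29° + 10.93° = +186.22°.
Normalise into (−180°, 180°]: -173.78°.
(The naïve average (+175.29 + -162.85)/2 = 6.22° is on the wrong side of the globe.)

173.78°W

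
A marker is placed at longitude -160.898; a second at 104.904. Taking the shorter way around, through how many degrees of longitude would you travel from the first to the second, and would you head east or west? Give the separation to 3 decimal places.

94.198° west

Raw difference: 104.904 − -160.898 = 265.802°.
Normalise into (−180°, 180°]: 265.802° − 360° = -94.198°.
Negative ⇒ the second point lies to the west; separation 94.198°.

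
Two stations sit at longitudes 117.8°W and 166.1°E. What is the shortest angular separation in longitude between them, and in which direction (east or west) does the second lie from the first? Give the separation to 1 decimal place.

76.1° west

Raw difference: 166.1 − -117.8 = 283.9°.
Normalise into (−180°, 180°]: 283.9° − 360° = -76.1°.
Negative ⇒ the second point lies to the west; separation 76.1°.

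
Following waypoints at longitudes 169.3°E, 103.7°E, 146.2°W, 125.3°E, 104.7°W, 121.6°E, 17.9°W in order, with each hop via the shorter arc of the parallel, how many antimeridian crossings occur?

Leg 1: +169.3° → +103.7°, shortest Δλ = -65.6° (west) — does not cross 180°.
Leg 2: +103.7° → -146.2°, shortest Δλ = 110.1° (east) — crosses 180°.
Leg 3: -146.2° → +125.3°, shortest Δλ = -88.5° (west) — crosses 180°.
Leg 4: +125.3° → -104.7°, shortest Δλ = 130.0° (east) — crosses 180°.
Leg 5: -104.7° → +121.6°, shortest Δλ = -133.7° (west) — crosses 180°.
Leg 6: +121.6° → -17.9°, shortest Δλ = -139.5° (west) — does not cross 180°.
Total crossings: 4.

4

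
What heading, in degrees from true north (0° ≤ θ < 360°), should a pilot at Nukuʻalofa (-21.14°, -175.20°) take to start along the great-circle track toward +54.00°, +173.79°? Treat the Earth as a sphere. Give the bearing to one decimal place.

Δλ = 173.79 − -175.20 = 348.99°; wrapped into (−180°, 180°]: -11.01°.
θ = atan2( sin Δλ · cos φ₂ , cos φ₁ · sin φ₂ − sin φ₁ · cos φ₂ · cos Δλ )
  = atan2(-0.11226, 0.96265) = -6.651° → normalised to [0°, 360°): 353.349°.

353.3°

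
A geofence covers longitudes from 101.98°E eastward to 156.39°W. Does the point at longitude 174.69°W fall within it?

Band width going east from +101.98° to -156.39°: ((-156.39 − 101.98) mod 360) = 101.63°.
Offset of -174.69° east of the west edge: ((-174.69 − 101.98) mod 360) = 83.33°.
83.33° ≤ 101.63° ⇒ inside.

Yes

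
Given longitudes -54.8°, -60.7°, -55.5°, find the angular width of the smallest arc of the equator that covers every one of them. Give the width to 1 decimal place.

5.9°

Sort the longitudes: -60.7°, -55.5°, -54.8°.
Eastward gaps between consecutive values (wrapping around): 5.2°, 0.7°, 354.1°.
Largest gap = 354.1° ⇒ minimal covering band is its complement: 360° − 354.1° = 5.9°.
Band runs from -60.7° eastward to -54.8°.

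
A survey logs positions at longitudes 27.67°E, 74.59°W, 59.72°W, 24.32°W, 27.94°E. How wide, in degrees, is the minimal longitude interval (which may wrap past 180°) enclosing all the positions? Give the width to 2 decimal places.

Sort the longitudes: -74.59°, -59.72°, -24.32°, +27.67°, +27.94°.
Eastward gaps between consecutive values (wrapping around): 14.87°, 35.40°, 51.99°, 0.27°, 257.47°.
Largest gap = 257.47° ⇒ minimal covering band is its complement: 360° − 257.47° = 102.53°.
Band runs from -74.59° eastward to +27.94°.

102.53°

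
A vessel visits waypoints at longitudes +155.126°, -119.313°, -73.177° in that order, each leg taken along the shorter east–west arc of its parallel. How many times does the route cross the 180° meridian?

Leg 1: +155.126° → -119.313°, shortest Δλ = 85.561° (east) — crosses 180°.
Leg 2: -119.313° → -73.177°, shortest Δλ = 46.136° (east) — does not cross 180°.
Total crossings: 1.

1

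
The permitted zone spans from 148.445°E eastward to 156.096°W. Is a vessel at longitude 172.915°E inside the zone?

Yes

Band width going east from +148.445° to -156.096°: ((-156.096 − 148.445) mod 360) = 55.459°.
Offset of +172.915° east of the west edge: ((172.915 − 148.445) mod 360) = 24.470°.
24.470° ≤ 55.459° ⇒ inside.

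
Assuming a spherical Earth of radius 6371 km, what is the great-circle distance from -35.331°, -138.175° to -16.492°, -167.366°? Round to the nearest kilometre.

Δλ = -167.366 − -138.175 = -29.191°.
Δφ = -16.492 − -35.331 = 18.839°.
a = sin²(Δφ/2) + cos φ₁ · cos φ₂ · sin²(Δλ/2) = 0.076459.
c = 2·atan2(√a, √(1−a)) = 0.56033 rad → d = 6371·c ≈ 3569.84 km.

3570 km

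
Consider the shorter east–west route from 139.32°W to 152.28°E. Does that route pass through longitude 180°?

Yes

Naïve |152.28 − -139.32| = 291.6° > 180°, so the shorter arc goes the other way round — across 180°.
Signed shortest Δλ = ((152.28 − -139.32 + 180) mod 360) − 180 = -68.4°.
Going west by 68.4° from -139.32° passes through 180° before reaching +152.28°.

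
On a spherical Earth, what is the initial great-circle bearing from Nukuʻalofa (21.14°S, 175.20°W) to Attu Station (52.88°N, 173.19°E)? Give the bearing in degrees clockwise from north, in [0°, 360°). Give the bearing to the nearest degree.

Δλ = 173.19 − -175.20 = 348.39°; wrapped into (−180°, 180°]: -11.61°.
θ = atan2( sin Δλ · cos φ₂ , cos φ₁ · sin φ₂ − sin φ₁ · cos φ₂ · cos Δλ )
  = atan2(-0.12145, 0.95690) = -7.233° → normalised to [0°, 360°): 352.767°.

353°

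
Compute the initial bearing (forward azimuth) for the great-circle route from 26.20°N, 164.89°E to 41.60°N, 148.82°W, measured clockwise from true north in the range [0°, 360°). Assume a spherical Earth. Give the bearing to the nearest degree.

56°

Δλ = -148.82 − 164.89 = -313.71°; wrapped into (−180°, 180°]: 46.29°.
θ = atan2( sin Δλ · cos φ₂ , cos φ₁ · sin φ₂ − sin φ₁ · cos φ₂ · cos Δλ )
  = atan2(0.54054, 0.36757) = 55.784° → normalised to [0°, 360°): 55.784°.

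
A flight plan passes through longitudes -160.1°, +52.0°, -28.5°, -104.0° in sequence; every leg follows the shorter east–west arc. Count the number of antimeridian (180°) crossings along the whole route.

Leg 1: -160.1° → +52.0°, shortest Δλ = -147.9° (west) — crosses 180°.
Leg 2: +52.0° → -28.5°, shortest Δλ = -80.5° (west) — does not cross 180°.
Leg 3: -28.5° → -104.0°, shortest Δλ = -75.5° (west) — does not cross 180°.
Total crossings: 1.

1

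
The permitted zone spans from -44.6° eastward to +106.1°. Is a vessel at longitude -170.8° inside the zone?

Band width going east from -44.6° to +106.1°: ((106.1 − -44.6) mod 360) = 150.7°.
Offset of -170.8° east of the west edge: ((-170.8 − -44.6) mod 360) = 233.8°.
233.8° > 150.7° ⇒ outside.

No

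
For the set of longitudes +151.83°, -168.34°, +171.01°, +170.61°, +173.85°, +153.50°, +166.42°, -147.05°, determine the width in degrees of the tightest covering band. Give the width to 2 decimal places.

Sort the longitudes: -168.34°, -147.05°, +151.83°, +153.50°, +166.42°, +170.61°, +171.01°, +173.85°.
Eastward gaps between consecutive values (wrapping around): 21.29°, 298.88°, 1.67°, 12.92°, 4.19°, 0.40°, 2.84°, 17.81°.
Largest gap = 298.88° ⇒ minimal covering band is its complement: 360° − 298.88° = 61.12°.
Band runs from +151.83° eastward to -147.05°, crossing the antimeridian.

61.12°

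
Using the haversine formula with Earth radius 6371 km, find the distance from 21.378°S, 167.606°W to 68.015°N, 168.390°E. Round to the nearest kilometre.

Δλ = 168.390 − -167.606 = 335.996°; wrapped into (−180°, 180°]: -24.004°.
Δφ = 68.015 − -21.378 = 89.393°.
a = sin²(Δφ/2) + cos φ₁ · cos φ₂ · sin²(Δλ/2) = 0.509777.
c = 2·atan2(√a, √(1−a)) = 1.59035 rad → d = 6371·c ≈ 10132.13 km.

10132 km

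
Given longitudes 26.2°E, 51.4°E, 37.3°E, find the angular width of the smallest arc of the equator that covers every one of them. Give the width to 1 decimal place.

25.2°

Sort the longitudes: +26.2°, +37.3°, +51.4°.
Eastward gaps between consecutive values (wrapping around): 11.1°, 14.1°, 334.8°.
Largest gap = 334.8° ⇒ minimal covering band is its complement: 360° − 334.8° = 25.2°.
Band runs from +26.2° eastward to +51.4°.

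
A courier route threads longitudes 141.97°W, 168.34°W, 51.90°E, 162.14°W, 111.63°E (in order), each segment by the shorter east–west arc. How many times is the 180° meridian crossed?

Leg 1: -141.97° → -168.34°, shortest Δλ = -26.37° (west) — does not cross 180°.
Leg 2: -168.34° → +51.90°, shortest Δλ = -139.76° (west) — crosses 180°.
Leg 3: +51.90° → -162.14°, shortest Δλ = 145.96° (east) — crosses 180°.
Leg 4: -162.14° → +111.63°, shortest Δλ = -86.23° (west) — crosses 180°.
Total crossings: 3.

3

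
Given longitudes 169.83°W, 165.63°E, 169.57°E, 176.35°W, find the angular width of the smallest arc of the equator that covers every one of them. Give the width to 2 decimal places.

Sort the longitudes: -176.35°, -169.83°, +165.63°, +169.57°.
Eastward gaps between consecutive values (wrapping around): 6.52°, 335.46°, 3.94°, 14.08°.
Largest gap = 335.46° ⇒ minimal covering band is its complement: 360° − 335.46° = 24.54°.
Band runs from +165.63° eastward to -169.83°, crossing the antimeridian.

24.54°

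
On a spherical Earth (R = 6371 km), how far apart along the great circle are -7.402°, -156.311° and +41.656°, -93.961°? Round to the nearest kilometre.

8344 km

Δλ = -93.961 − -156.311 = 62.350°.
Δφ = 41.656 − -7.402 = 49.058°.
a = sin²(Δφ/2) + cos φ₁ · cos φ₂ · sin²(Δλ/2) = 0.370894.
c = 2·atan2(√a, √(1−a)) = 1.30963 rad → d = 6371·c ≈ 8343.63 km.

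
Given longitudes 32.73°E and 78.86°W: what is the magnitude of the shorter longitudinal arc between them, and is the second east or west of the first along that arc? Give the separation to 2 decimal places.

Raw difference: -78.86 − 32.73 = -111.59°.
Normalise into (−180°, 180°]: -111.59° stays -111.59°.
Negative ⇒ the second point lies to the west; separation 111.59°.

111.59° west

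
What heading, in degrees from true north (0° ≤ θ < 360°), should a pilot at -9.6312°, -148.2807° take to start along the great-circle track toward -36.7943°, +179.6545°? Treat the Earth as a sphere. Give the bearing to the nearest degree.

222°

Δλ = 179.6545 − -148.2807 = 327.9352°; wrapped into (−180°, 180°]: -32.0648°.
θ = atan2( sin Δλ · cos φ₂ , cos φ₁ · sin φ₂ − sin φ₁ · cos φ₂ · cos Δλ )
  = atan2(-0.42512, -0.47696) = -138.289° → normalised to [0°, 360°): 221.711°.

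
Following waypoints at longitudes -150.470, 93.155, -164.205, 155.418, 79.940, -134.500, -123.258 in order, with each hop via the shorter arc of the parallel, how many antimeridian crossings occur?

Leg 1: -150.470° → +93.155°, shortest Δλ = -116.375° (west) — crosses 180°.
Leg 2: +93.155° → -164.205°, shortest Δλ = 102.64° (east) — crosses 180°.
Leg 3: -164.205° → +155.418°, shortest Δλ = -40.377° (west) — crosses 180°.
Leg 4: +155.418° → +79.940°, shortest Δλ = -75.478° (west) — does not cross 180°.
Leg 5: +79.940° → -134.500°, shortest Δλ = 145.56° (east) — crosses 180°.
Leg 6: -134.500° → -123.258°, shortest Δλ = 11.242° (east) — does not cross 180°.
Total crossings: 4.

4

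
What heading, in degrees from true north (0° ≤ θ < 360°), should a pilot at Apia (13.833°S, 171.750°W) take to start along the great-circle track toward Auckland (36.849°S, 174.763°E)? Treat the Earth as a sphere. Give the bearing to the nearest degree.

205°

Δλ = 174.763 − -171.750 = 346.513°; wrapped into (−180°, 180°]: -13.487°.
θ = atan2( sin Δλ · cos φ₂ , cos φ₁ · sin φ₂ − sin φ₁ · cos φ₂ · cos Δλ )
  = atan2(-0.18663, -0.39626) = -154.781° → normalised to [0°, 360°): 205.219°.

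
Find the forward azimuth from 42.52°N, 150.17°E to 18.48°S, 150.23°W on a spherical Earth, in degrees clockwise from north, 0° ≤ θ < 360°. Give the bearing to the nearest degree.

124°

Δλ = -150.23 − 150.17 = -300.40°; wrapped into (−180°, 180°]: 59.60°.
θ = atan2( sin Δλ · cos φ₂ , cos φ₁ · sin φ₂ − sin φ₁ · cos φ₂ · cos Δλ )
  = atan2(0.81804, -0.55799) = 124.298° → normalised to [0°, 360°): 124.298°.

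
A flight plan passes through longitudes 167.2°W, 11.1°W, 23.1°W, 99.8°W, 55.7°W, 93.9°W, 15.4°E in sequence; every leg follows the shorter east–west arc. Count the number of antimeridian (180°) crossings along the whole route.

0

Leg 1: -167.2° → -11.1°, shortest Δλ = 156.1° (east) — does not cross 180°.
Leg 2: -11.1° → -23.1°, shortest Δλ = -12.0° (west) — does not cross 180°.
Leg 3: -23.1° → -99.8°, shortest Δλ = -76.7° (west) — does not cross 180°.
Leg 4: -99.8° → -55.7°, shortest Δλ = 44.1° (east) — does not cross 180°.
Leg 5: -55.7° → -93.9°, shortest Δλ = -38.2° (west) — does not cross 180°.
Leg 6: -93.9° → +15.4°, shortest Δλ = 109.3° (east) — does not cross 180°.
Total crossings: 0.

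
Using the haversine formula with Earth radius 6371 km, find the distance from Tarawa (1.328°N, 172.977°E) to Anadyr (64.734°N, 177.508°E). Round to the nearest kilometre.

Δλ = 177.508 − 172.977 = 4.531°.
Δφ = 64.734 − 1.328 = 63.406°.
a = sin²(Δφ/2) + cos φ₁ · cos φ₂ · sin²(Δλ/2) = 0.276834.
c = 2·atan2(√a, √(1−a)) = 1.10813 rad → d = 6371·c ≈ 7059.92 km.

7060 km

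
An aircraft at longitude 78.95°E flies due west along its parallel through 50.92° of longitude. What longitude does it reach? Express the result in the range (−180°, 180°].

28.03°E

Start at +78.95°; shift −50.92° → +28.03°.
+28.03° already lies in (−180°, 180°].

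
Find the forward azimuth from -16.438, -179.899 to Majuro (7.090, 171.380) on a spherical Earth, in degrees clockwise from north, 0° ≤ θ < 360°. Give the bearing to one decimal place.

339.2°

Δλ = 171.380 − -179.899 = 351.279°; wrapped into (−180°, 180°]: -8.721°.
θ = atan2( sin Δλ · cos φ₂ , cos φ₁ · sin φ₂ − sin φ₁ · cos φ₂ · cos Δλ )
  = atan2(-0.15046, 0.39595) = -20.807° → normalised to [0°, 360°): 339.193°.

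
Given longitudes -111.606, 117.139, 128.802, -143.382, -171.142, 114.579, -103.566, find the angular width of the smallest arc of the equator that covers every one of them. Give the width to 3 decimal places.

Sort the longitudes: -171.142°, -143.382°, -111.606°, -103.566°, +114.579°, +117.139°, +128.802°.
Eastward gaps between consecutive values (wrapping around): 27.760°, 31.776°, 8.040°, 218.145°, 2.560°, 11.663°, 60.056°.
Largest gap = 218.145° ⇒ minimal covering band is its complement: 360° − 218.145° = 141.855°.
Band runs from +114.579° eastward to -103.566°, crossing the antimeridian.

141.855°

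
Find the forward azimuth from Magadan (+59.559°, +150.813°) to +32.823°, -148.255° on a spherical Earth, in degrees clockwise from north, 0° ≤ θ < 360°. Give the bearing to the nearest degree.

96°

Δλ = -148.255 − 150.813 = -299.068°; wrapped into (−180°, 180°]: 60.932°.
θ = atan2( sin Δλ · cos φ₂ , cos φ₁ · sin φ₂ − sin φ₁ · cos φ₂ · cos Δλ )
  = atan2(0.73450, -0.07737) = 96.013° → normalised to [0°, 360°): 96.013°.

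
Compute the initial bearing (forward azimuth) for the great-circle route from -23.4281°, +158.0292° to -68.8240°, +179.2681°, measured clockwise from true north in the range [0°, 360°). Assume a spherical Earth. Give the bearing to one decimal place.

Δλ = 179.2681 − 158.0292 = 21.2389°.
θ = atan2( sin Δλ · cos φ₂ , cos φ₁ · sin φ₂ − sin φ₁ · cos φ₂ · cos Δλ )
  = atan2(0.13086, -0.72173) = 169.723° → normalised to [0°, 360°): 169.723°.

169.7°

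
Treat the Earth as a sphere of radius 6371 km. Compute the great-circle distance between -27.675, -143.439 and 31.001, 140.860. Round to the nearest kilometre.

10337 km

Δλ = 140.860 − -143.439 = 284.299°; wrapped into (−180°, 180°]: -75.701°.
Δφ = 31.001 − -27.675 = 58.676°.
a = sin²(Δφ/2) + cos φ₁ · cos φ₂ · sin²(Δλ/2) = 0.525868.
c = 2·atan2(√a, √(1−a)) = 1.62256 rad → d = 6371·c ≈ 10337.30 km.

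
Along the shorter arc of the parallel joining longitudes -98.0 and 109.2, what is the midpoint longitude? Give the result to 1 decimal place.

Signed shortest Δλ from -98.0° to +109.2° is -152.8°.
Midpoint longitude = -98.0° + (-152.8°)/2 = -98.0° − 76.4° = -174.4°.
(The naïve average (-98.0 + +109.2)/2 = 5.6° is on the wrong side of the globe.)

-174.4°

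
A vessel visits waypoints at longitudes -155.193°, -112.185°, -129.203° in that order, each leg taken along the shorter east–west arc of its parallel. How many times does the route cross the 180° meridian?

0

Leg 1: -155.193° → -112.185°, shortest Δλ = 43.008° (east) — does not cross 180°.
Leg 2: -112.185° → -129.203°, shortest Δλ = -17.018° (west) — does not cross 180°.
Total crossings: 0.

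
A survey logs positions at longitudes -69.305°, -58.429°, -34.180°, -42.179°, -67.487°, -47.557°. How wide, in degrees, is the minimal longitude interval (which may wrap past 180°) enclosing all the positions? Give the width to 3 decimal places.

Sort the longitudes: -69.305°, -67.487°, -58.429°, -47.557°, -42.179°, -34.180°.
Eastward gaps between consecutive values (wrapping around): 1.818°, 9.058°, 10.872°, 5.378°, 7.999°, 324.875°.
Largest gap = 324.875° ⇒ minimal covering band is its complement: 360° − 324.875° = 35.125°.
Band runs from -69.305° eastward to -34.180°.

35.125°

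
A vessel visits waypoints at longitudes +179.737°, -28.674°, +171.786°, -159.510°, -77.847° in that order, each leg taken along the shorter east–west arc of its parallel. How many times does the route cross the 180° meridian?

Leg 1: +179.737° → -28.674°, shortest Δλ = 151.589° (east) — crosses 180°.
Leg 2: -28.674° → +171.786°, shortest Δλ = -159.54° (west) — crosses 180°.
Leg 3: +171.786° → -159.510°, shortest Δλ = 28.704° (east) — crosses 180°.
Leg 4: -159.510° → -77.847°, shortest Δλ = 81.663° (east) — does not cross 180°.
Total crossings: 3.

3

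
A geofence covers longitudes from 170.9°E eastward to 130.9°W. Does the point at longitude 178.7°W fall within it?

Yes

Band width going east from +170.9° to -130.9°: ((-130.9 − 170.9) mod 360) = 58.2°.
Offset of -178.7° east of the west edge: ((-178.7 − 170.9) mod 360) = 10.4°.
10.4° ≤ 58.2° ⇒ inside.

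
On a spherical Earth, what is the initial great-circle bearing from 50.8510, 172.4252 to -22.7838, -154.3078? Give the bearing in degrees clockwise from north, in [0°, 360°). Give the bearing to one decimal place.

149.0°

Δλ = -154.3078 − 172.4252 = -326.7330°; wrapped into (−180°, 180°]: 33.2670°.
θ = atan2( sin Δλ · cos φ₂ , cos φ₁ · sin φ₂ − sin φ₁ · cos φ₂ · cos Δλ )
  = atan2(0.50574, -0.84231) = 149.019° → normalised to [0°, 360°): 149.019°.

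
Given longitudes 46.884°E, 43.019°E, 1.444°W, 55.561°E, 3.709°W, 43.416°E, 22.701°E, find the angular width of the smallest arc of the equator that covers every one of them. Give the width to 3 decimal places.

Sort the longitudes: -3.709°, -1.444°, +22.701°, +43.019°, +43.416°, +46.884°, +55.561°.
Eastward gaps between consecutive values (wrapping around): 2.265°, 24.145°, 20.318°, 0.397°, 3.468°, 8.677°, 300.730°.
Largest gap = 300.730° ⇒ minimal covering band is its complement: 360° − 300.730° = 59.270°.
Band runs from -3.709° eastward to +55.561°.

59.270°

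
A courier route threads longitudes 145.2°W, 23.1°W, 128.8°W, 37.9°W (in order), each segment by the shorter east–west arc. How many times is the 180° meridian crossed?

0

Leg 1: -145.2° → -23.1°, shortest Δλ = 122.1° (east) — does not cross 180°.
Leg 2: -23.1° → -128.8°, shortest Δλ = -105.7° (west) — does not cross 180°.
Leg 3: -128.8° → -37.9°, shortest Δλ = 90.9° (east) — does not cross 180°.
Total crossings: 0.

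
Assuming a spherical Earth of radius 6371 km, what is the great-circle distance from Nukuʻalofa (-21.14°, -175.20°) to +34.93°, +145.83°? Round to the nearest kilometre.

7469 km

Δλ = 145.83 − -175.20 = 321.03°; wrapped into (−180°, 180°]: -38.97°.
Δφ = 34.93 − -21.14 = 56.07°.
a = sin²(Δφ/2) + cos φ₁ · cos φ₂ · sin²(Δλ/2) = 0.305990.
c = 2·atan2(√a, √(1−a)) = 1.17231 rad → d = 6371·c ≈ 7468.81 km.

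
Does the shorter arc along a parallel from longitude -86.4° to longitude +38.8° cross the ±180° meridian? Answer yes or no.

No

Signed shortest Δλ = ((38.8 − -86.4 + 180) mod 360) − 180 = 125.2°.
Going east by 125.2° from -86.4° reaches +38.8° without touching 180°.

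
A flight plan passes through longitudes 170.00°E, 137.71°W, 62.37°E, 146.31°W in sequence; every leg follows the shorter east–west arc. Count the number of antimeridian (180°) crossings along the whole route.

3

Leg 1: +170.00° → -137.71°, shortest Δλ = 52.29° (east) — crosses 180°.
Leg 2: -137.71° → +62.37°, shortest Δλ = -159.92° (west) — crosses 180°.
Leg 3: +62.37° → -146.31°, shortest Δλ = 151.32° (east) — crosses 180°.
Total crossings: 3.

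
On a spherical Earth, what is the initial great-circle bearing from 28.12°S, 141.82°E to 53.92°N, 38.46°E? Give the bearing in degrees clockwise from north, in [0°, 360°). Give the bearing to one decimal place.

Δλ = 38.46 − 141.82 = -103.36°.
θ = atan2( sin Δλ · cos φ₂ , cos φ₁ · sin φ₂ − sin φ₁ · cos φ₂ · cos Δλ )
  = atan2(-0.57298, 0.64866) = -41.455° → normalised to [0°, 360°): 318.545°.

318.5°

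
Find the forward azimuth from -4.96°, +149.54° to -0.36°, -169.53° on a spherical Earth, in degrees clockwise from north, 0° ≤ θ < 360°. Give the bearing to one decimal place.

84.8°

Δλ = -169.53 − 149.54 = -319.07°; wrapped into (−180°, 180°]: 40.93°.
θ = atan2( sin Δλ · cos φ₂ , cos φ₁ · sin φ₂ − sin φ₁ · cos φ₂ · cos Δλ )
  = atan2(0.65512, 0.05906) = 84.849° → normalised to [0°, 360°): 84.849°.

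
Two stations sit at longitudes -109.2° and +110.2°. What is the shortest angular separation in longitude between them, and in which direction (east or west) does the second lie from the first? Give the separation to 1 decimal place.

140.6° west

Raw difference: 110.2 − -109.2 = 219.4°.
Normalise into (−180°, 180°]: 219.4° − 360° = -140.6°.
Negative ⇒ the second point lies to the west; separation 140.6°.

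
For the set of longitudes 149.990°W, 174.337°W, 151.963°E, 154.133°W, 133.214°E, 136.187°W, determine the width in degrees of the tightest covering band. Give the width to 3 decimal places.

90.599°

Sort the longitudes: -174.337°, -154.133°, -149.990°, -136.187°, +133.214°, +151.963°.
Eastward gaps between consecutive values (wrapping around): 20.204°, 4.143°, 13.803°, 269.401°, 18.749°, 33.700°.
Largest gap = 269.401° ⇒ minimal covering band is its complement: 360° − 269.401° = 90.599°.
Band runs from +133.214° eastward to -136.187°, crossing the antimeridian.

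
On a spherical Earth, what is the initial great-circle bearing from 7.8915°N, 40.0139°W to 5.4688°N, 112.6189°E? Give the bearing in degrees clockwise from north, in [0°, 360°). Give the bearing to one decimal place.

64.8°

Δλ = 112.6189 − -40.0139 = 152.6328°.
θ = atan2( sin Δλ · cos φ₂ , cos φ₁ · sin φ₂ − sin φ₁ · cos φ₂ · cos Δλ )
  = atan2(0.45760, 0.21578) = 64.754° → normalised to [0°, 360°): 64.754°.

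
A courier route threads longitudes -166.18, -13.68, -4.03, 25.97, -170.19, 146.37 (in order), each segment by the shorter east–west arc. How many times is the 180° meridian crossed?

2

Leg 1: -166.18° → -13.68°, shortest Δλ = 152.5° (east) — does not cross 180°.
Leg 2: -13.68° → -4.03°, shortest Δλ = 9.65° (east) — does not cross 180°.
Leg 3: -4.03° → +25.97°, shortest Δλ = 30.0° (east) — does not cross 180°.
Leg 4: +25.97° → -170.19°, shortest Δλ = 163.84° (east) — crosses 180°.
Leg 5: -170.19° → +146.37°, shortest Δλ = -43.44° (west) — crosses 180°.
Total crossings: 2.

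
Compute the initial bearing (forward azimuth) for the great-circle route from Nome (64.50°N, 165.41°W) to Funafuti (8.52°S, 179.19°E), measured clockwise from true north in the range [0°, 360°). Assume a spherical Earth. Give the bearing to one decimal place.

195.9°

Δλ = 179.19 − -165.41 = 344.60°; wrapped into (−180°, 180°]: -15.40°.
θ = atan2( sin Δλ · cos φ₂ , cos φ₁ · sin φ₂ − sin φ₁ · cos φ₂ · cos Δλ )
  = atan2(-0.26263, -0.92436) = -164.139° → normalised to [0°, 360°): 195.861°.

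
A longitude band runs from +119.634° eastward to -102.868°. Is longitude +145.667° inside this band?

Yes

Band width going east from +119.634° to -102.868°: ((-102.868 − 119.634) mod 360) = 137.498°.
Offset of +145.667° east of the west edge: ((145.667 − 119.634) mod 360) = 26.033°.
26.033° ≤ 137.498° ⇒ inside.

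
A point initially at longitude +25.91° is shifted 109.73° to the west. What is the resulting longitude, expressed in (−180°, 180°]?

-83.82°

Start at +25.91°; shift −109.73° → -83.82°.
-83.82° already lies in (−180°, 180°].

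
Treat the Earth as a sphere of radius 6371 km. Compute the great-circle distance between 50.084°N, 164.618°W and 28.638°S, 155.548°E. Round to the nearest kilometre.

Δλ = 155.548 − -164.618 = 320.166°; wrapped into (−180°, 180°]: -39.834°.
Δφ = -28.638 − 50.084 = -78.722°.
a = sin²(Δφ/2) + cos φ₁ · cos φ₂ · sin²(Δλ/2) = 0.467570.
c = 2·atan2(√a, √(1−a)) = 1.50589 rad → d = 6371·c ≈ 9594.03 km.

9594 km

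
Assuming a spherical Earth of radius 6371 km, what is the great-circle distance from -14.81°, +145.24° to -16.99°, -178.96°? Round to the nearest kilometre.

3831 km

Δλ = -178.96 − 145.24 = -324.20°; wrapped into (−180°, 180°]: 35.80°.
Δφ = -16.99 − -14.81 = -2.18°.
a = sin²(Δφ/2) + cos φ₁ · cos φ₂ · sin²(Δλ/2) = 0.087706.
c = 2·atan2(√a, √(1−a)) = 0.60132 rad → d = 6371·c ≈ 3831.02 km.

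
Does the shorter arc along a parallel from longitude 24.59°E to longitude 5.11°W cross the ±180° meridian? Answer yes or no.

Signed shortest Δλ = ((-5.11 − 24.59 + 180) mod 360) − 180 = -29.7°.
Going west by 29.7° from +24.59° reaches -5.11° without touching 180°.

No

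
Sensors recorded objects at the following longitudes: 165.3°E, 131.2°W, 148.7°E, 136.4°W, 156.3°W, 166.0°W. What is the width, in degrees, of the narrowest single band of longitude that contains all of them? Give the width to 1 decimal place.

Sort the longitudes: -166.0°, -156.3°, -136.4°, -131.2°, +148.7°, +165.3°.
Eastward gaps between consecutive values (wrapping around): 9.7°, 19.9°, 5.2°, 279.9°, 16.6°, 28.7°.
Largest gap = 279.9° ⇒ minimal covering band is its complement: 360° − 279.9° = 80.1°.
Band runs from +148.7° eastward to -131.2°, crossing the antimeridian.

80.1°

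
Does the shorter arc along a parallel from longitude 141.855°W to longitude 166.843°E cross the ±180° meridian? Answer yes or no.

Yes

Naïve |166.843 − -141.855| = 308.698° > 180°, so the shorter arc goes the other way round — across 180°.
Signed shortest Δλ = ((166.843 − -141.855 + 180) mod 360) − 180 = -51.302°.
Going west by 51.302° from -141.855° passes through 180° before reaching +166.843°.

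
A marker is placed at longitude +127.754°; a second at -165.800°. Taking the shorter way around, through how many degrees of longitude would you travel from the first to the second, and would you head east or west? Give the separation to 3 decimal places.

66.446° east

Raw difference: -165.800 − 127.754 = -293.554°.
Normalise into (−180°, 180°]: -293.554° + 360° = 66.446°.
Positive ⇒ the second point lies to the east; separation 66.446°.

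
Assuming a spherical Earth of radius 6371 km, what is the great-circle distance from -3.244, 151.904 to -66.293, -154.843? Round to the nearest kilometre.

Δλ = -154.843 − 151.904 = -306.747°; wrapped into (−180°, 180°]: 53.253°.
Δφ = -66.293 − -3.244 = -63.049°.
a = sin²(Δφ/2) + cos φ₁ · cos φ₂ · sin²(Δλ/2) = 0.354014.
c = 2·atan2(√a, √(1−a)) = 1.27451 rad → d = 6371·c ≈ 8119.89 km.

8120 km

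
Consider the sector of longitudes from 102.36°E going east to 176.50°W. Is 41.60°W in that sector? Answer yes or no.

Band width going east from +102.36° to -176.50°: ((-176.50 − 102.36) mod 360) = 81.14°.
Offset of -41.60° east of the west edge: ((-41.60 − 102.36) mod 360) = 216.04°.
216.04° > 81.14° ⇒ outside.

No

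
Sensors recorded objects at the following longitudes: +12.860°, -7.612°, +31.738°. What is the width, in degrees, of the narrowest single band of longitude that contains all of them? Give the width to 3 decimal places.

Sort the longitudes: -7.612°, +12.860°, +31.738°.
Eastward gaps between consecutive values (wrapping around): 20.472°, 18.878°, 320.650°.
Largest gap = 320.650° ⇒ minimal covering band is its complement: 360° − 320.650° = 39.350°.
Band runs from -7.612° eastward to +31.738°.

39.350°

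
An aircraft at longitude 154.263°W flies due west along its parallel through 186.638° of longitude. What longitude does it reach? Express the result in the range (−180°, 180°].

Start at -154.263°; shift −186.638° → -340.901°.
-340.901° lies outside (−180°, 180°]; add 360° → +19.099°.

19.099°E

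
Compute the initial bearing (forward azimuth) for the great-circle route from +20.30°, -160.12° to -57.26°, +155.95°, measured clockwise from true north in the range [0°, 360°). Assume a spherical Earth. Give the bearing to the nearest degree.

Δλ = 155.95 − -160.12 = 316.07°; wrapped into (−180°, 180°]: -43.93°.
θ = atan2( sin Δλ · cos φ₂ , cos φ₁ · sin φ₂ − sin φ₁ · cos φ₂ · cos Δλ )
  = atan2(-0.37521, -0.92402) = -157.900° → normalised to [0°, 360°): 202.100°.

202°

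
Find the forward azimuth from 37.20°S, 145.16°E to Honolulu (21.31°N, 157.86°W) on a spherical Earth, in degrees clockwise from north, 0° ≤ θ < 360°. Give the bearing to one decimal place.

52.6°

Δλ = -157.86 − 145.16 = -303.02°; wrapped into (−180°, 180°]: 56.98°.
θ = atan2( sin Δλ · cos φ₂ , cos φ₁ · sin φ₂ − sin φ₁ · cos φ₂ · cos Δλ )
  = atan2(0.78115, 0.59641) = 52.638° → normalised to [0°, 360°): 52.638°.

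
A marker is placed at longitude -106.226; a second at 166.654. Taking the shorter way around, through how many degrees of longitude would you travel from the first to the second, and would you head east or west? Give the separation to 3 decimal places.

Raw difference: 166.654 − -106.226 = 272.88°.
Normalise into (−180°, 180°]: 272.88° − 360° = -87.12°.
Negative ⇒ the second point lies to the west; separation 87.120°.

87.120° west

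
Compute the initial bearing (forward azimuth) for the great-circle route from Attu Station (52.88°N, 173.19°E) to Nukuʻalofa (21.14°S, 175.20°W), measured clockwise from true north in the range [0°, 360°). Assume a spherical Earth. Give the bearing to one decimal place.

Δλ = -175.20 − 173.19 = -348.39°; wrapped into (−180°, 180°]: 11.61°.
θ = atan2( sin Δλ · cos φ₂ , cos φ₁ · sin φ₂ − sin φ₁ · cos φ₂ · cos Δλ )
  = atan2(0.18771, -0.94614) = 168.779° → normalised to [0°, 360°): 168.779°.

168.8°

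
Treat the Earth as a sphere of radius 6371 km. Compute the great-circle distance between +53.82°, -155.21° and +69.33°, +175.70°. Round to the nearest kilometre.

2268 km

Δλ = 175.70 − -155.21 = 330.91°; wrapped into (−180°, 180°]: -29.09°.
Δφ = 69.33 − 53.82 = 15.51°.
a = sin²(Δφ/2) + cos φ₁ · cos φ₂ · sin²(Δλ/2) = 0.031351.
c = 2·atan2(√a, √(1−a)) = 0.35600 rad → d = 6371·c ≈ 2268.07 km.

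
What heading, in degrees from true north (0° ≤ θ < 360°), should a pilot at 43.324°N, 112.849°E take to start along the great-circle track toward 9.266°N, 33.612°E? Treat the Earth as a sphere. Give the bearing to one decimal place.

Δλ = 33.612 − 112.849 = -79.237°.
θ = atan2( sin Δλ · cos φ₂ , cos φ₁ · sin φ₂ − sin φ₁ · cos φ₂ · cos Δλ )
  = atan2(-0.96959, -0.00932) = -90.551° → normalised to [0°, 360°): 269.449°.

269.4°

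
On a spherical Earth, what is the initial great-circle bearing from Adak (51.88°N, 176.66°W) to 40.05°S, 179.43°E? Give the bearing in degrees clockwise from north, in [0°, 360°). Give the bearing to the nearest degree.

183°

Δλ = 179.43 − -176.66 = 356.09°; wrapped into (−180°, 180°]: -3.91°.
θ = atan2( sin Δλ · cos φ₂ , cos φ₁ · sin φ₂ − sin φ₁ · cos φ₂ · cos Δλ )
  = atan2(-0.05220, -0.99803) = -177.006° → normalised to [0°, 360°): 182.994°.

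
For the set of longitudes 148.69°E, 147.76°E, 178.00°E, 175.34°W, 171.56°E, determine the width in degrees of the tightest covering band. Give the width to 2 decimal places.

36.90°

Sort the longitudes: -175.34°, +147.76°, +148.69°, +171.56°, +178.00°.
Eastward gaps between consecutive values (wrapping around): 323.10°, 0.93°, 22.87°, 6.44°, 6.66°.
Largest gap = 323.10° ⇒ minimal covering band is its complement: 360° − 323.10° = 36.90°.
Band runs from +147.76° eastward to -175.34°, crossing the antimeridian.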